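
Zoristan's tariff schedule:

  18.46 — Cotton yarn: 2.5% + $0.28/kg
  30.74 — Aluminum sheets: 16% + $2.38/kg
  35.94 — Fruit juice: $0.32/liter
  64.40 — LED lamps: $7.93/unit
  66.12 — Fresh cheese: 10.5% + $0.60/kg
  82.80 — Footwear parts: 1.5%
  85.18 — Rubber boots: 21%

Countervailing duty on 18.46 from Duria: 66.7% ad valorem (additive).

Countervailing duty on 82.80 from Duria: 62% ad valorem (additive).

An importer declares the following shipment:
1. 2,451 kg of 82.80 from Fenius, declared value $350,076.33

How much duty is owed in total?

$5,251.14

Line 1 (82.80, Fenius, 2,451 kg, $350,076.33):
Base rate for 82.80 is 1.5%.
The additional-duty order on 82.80 targets Duria, not Fenius; it does not apply.
Duty = $350,076.33 × 1.5% = $5,251.14.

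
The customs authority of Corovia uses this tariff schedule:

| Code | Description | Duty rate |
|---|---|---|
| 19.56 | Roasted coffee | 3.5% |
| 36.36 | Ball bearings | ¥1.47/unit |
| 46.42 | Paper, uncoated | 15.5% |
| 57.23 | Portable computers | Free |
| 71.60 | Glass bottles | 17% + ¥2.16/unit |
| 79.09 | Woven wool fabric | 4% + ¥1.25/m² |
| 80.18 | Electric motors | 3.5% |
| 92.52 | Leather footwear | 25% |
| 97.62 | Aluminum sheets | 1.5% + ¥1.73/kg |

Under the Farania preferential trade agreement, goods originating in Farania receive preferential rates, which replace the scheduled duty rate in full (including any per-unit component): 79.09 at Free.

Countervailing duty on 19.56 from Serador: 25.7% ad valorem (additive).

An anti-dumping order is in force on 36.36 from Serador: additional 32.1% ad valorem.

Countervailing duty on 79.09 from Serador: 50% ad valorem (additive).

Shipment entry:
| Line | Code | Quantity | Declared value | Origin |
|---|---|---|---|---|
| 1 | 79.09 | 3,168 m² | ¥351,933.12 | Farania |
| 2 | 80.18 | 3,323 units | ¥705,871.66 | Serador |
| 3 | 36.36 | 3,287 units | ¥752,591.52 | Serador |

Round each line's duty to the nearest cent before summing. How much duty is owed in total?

¥271,119.28

Line 1 (79.09, Farania, 3,168 m², ¥351,933.12):
Base rate for 79.09 is 4% + ¥1.25/m².
Origin Farania qualifies under the Corovia–Farania agreement and 79.09 is covered: preferential rate Free applies instead.
The additional-duty order on 79.09 targets Serador, not Farania; it does not apply.
Duty = ¥351,933.12 × 0% = ¥0.00.
Line 2 (80.18, Serador, 3,323 units, ¥705,871.66):
Base rate for 80.18 is 3.5%.
Duty = ¥705,871.66 × 3.5% = ¥24,705.51.
Line 3 (36.36, Serador, 3,287 units, ¥752,591.52):
Base rate for 36.36 is ¥1.47/unit.
Additional duty on 36.36 from Serador: +32.1% ad valorem. Applied ad valorem rate = 32.1%.
Duty = ¥752,591.52 × 32.1% + 3,287 × ¥1.47 = ¥246,413.77.
Total = ¥0.00 + ¥24,705.51 + ¥246,413.77 = ¥271,119.28.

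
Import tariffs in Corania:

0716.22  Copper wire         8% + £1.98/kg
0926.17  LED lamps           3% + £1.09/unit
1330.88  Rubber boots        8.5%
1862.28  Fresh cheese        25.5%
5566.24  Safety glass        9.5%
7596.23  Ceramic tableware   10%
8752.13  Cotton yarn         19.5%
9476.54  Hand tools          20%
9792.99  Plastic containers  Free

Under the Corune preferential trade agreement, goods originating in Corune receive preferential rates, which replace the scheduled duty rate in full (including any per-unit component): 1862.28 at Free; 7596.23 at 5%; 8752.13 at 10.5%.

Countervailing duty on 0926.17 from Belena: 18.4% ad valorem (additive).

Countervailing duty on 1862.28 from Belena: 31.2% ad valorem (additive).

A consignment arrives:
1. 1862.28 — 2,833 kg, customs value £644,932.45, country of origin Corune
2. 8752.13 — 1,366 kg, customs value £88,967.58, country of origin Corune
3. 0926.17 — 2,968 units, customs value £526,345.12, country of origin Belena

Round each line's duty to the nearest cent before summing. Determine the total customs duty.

£125,214.58

Line 1 (1862.28, Corune, 2,833 kg, £644,932.45):
Base rate for 1862.28 is 25.5%.
Origin Corune qualifies under the Corania–Corune agreement and 1862.28 is covered: preferential rate Free applies instead.
The additional-duty order on 1862.28 targets Belena, not Corune; it does not apply.
Duty = £644,932.45 × 0% = £0.00.
Line 2 (8752.13, Corune, 1,366 kg, £88,967.58):
Base rate for 8752.13 is 19.5%.
Origin Corune qualifies under the Corania–Corune agreement and 8752.13 is covered: preferential rate 10.5% applies instead.
Duty = £88,967.58 × 10.5% = £9,341.60.
Line 3 (0926.17, Belena, 2,968 units, £526,345.12):
Base rate for 0926.17 is 3% + £1.09/unit.
Additional duty on 0926.17 from Belena: +18.4%. Applied ad valorem rate: 3% + 18.4% = 21.4%.
Duty = £526,345.12 × 21.4% + 2,968 × £1.09 = £115,872.98.
Total = £0.00 + £9,341.60 + £115,872.98 = £125,214.58.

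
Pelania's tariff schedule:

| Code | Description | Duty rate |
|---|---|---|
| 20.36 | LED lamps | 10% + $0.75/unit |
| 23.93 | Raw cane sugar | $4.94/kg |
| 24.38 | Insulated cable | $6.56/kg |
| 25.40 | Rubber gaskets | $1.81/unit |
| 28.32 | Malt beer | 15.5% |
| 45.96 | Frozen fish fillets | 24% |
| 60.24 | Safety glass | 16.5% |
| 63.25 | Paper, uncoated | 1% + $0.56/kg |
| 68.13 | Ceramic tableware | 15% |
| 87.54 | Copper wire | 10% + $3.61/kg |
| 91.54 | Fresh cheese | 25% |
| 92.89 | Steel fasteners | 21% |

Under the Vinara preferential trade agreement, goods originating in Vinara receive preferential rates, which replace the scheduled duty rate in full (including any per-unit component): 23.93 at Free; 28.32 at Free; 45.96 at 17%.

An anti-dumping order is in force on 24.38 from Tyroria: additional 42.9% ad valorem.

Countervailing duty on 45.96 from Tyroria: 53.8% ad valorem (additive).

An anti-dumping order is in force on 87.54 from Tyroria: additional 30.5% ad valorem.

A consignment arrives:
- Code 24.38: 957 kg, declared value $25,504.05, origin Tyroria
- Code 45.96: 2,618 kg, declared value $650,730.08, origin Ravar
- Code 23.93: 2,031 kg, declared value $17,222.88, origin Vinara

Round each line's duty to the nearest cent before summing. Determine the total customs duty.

Line 1 (24.38, Tyroria, 957 kg, $25,504.05):
Base rate for 24.38 is $6.56/kg.
Additional duty on 24.38 from Tyroria: +42.9% ad valorem. Applied ad valorem rate = 42.9%.
Duty = $25,504.05 × 42.9% + 957 × $6.56 = $17,219.16.
Line 2 (45.96, Ravar, 2,618 kg, $650,730.08):
Base rate for 45.96 is 24%.
45.96 has an FTA preferential rate, but origin Ravar is not Vinara; base rate stands.
The additional-duty order on 45.96 targets Tyroria, not Ravar; it does not apply.
Duty = $650,730.08 × 24% = $156,175.22.
Line 3 (23.93, Vinara, 2,031 kg, $17,222.88):
Base rate for 23.93 is $4.94/kg.
Origin Vinara qualifies under the Pelania–Vinara agreement and 23.93 is covered: preferential rate Free applies instead.
Duty = $17,222.88 × 0% = $0.00.
Total = $17,219.16 + $156,175.22 + $0.00 = $173,394.38.

$173,394.38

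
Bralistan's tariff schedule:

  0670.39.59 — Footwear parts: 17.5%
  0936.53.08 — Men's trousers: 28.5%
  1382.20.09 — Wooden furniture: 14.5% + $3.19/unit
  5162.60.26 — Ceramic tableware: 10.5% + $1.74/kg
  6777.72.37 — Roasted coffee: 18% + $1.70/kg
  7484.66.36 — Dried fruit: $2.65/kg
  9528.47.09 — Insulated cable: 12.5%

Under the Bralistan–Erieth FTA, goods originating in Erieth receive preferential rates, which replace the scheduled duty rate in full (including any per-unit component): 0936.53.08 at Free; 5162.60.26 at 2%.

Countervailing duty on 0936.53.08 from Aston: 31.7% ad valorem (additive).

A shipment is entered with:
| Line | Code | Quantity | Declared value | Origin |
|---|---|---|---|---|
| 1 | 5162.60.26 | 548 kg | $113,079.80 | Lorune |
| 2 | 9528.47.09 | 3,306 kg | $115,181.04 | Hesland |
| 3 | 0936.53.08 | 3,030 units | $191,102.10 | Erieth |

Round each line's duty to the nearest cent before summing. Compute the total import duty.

Line 1 (5162.60.26, Lorune, 548 kg, $113,079.80):
Base rate for 5162.60.26 is 10.5% + $1.74/kg.
5162.60.26 has an FTA preferential rate, but origin Lorune is not Erieth; base rate stands.
Duty = $113,079.80 × 10.5% + 548 × $1.74 = $12,826.90.
Line 2 (9528.47.09, Hesland, 3,306 kg, $115,181.04):
Base rate for 9528.47.09 is 12.5%.
Duty = $115,181.04 × 12.5% = $14,397.63.
Line 3 (0936.53.08, Erieth, 3,030 units, $191,102.10):
Base rate for 0936.53.08 is 28.5%.
Origin Erieth qualifies under the Bralistan–Erieth agreement and 0936.53.08 is covered: preferential rate Free applies instead.
The additional-duty order on 0936.53.08 targets Aston, not Erieth; it does not apply.
Duty = $191,102.10 × 0% = $0.00.
Total = $12,826.90 + $14,397.63 + $0.00 = $27,224.53.

$27,224.53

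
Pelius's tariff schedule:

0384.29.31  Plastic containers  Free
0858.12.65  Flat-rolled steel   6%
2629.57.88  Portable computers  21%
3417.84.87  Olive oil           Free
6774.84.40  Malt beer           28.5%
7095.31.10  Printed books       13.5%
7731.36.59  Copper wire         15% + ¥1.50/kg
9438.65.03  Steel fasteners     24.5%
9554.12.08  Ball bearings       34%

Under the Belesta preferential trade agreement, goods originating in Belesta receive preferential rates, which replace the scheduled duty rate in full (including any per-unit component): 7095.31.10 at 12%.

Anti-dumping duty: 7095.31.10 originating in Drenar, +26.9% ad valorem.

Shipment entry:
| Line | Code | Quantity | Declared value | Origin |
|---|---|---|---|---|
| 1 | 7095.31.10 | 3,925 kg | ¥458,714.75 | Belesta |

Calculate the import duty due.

Line 1 (7095.31.10, Belesta, 3,925 kg, ¥458,714.75):
Base rate for 7095.31.10 is 13.5%.
Origin Belesta qualifies under the Pelius–Belesta agreement and 7095.31.10 is covered: preferential rate 12% applies instead.
The additional-duty order on 7095.31.10 targets Drenar, not Belesta; it does not apply.
Duty = ¥458,714.75 × 12% = ¥55,045.77.

¥55,045.77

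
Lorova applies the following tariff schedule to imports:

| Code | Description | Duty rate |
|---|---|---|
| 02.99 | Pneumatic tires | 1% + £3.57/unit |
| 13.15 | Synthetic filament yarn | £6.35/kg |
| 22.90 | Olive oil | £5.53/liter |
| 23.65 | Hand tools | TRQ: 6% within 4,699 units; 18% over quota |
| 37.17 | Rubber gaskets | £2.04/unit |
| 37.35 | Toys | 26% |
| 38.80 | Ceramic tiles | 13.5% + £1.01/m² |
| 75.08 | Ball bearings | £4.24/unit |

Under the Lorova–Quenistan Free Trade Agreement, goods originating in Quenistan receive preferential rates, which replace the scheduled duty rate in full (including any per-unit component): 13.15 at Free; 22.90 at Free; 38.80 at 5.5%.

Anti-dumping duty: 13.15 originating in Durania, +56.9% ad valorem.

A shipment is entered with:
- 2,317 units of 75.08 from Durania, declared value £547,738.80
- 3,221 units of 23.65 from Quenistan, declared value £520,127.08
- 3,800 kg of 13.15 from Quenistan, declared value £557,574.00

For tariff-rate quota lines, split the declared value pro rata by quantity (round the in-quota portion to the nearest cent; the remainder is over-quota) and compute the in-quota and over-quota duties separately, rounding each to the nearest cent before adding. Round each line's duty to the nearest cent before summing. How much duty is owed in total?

Line 1 (75.08, Durania, 2,317 units, £547,738.80):
Base rate for 75.08 is £4.24/unit.
Duty = 2,317 × £4.24 = £9,824.08.
Line 2 (23.65, Quenistan, 3,221 units, £520,127.08):
Code 23.65 is under a tariff-rate quota (threshold 4,699 units). Quantity 3,221 units is within the quota, so the in-quota rate 6% applies to the full value.
Duty = £520,127.08 × 6% = £31,207.62.
Line 3 (13.15, Quenistan, 3,800 kg, £557,574.00):
Base rate for 13.15 is £6.35/kg.
Origin Quenistan qualifies under the Lorova–Quenistan agreement and 13.15 is covered: preferential rate Free applies instead.
The additional-duty order on 13.15 targets Durania, not Quenistan; it does not apply.
Duty = £557,574.00 × 0% = £0.00.
Total = £9,824.08 + £31,207.62 + £0.00 = £41,031.70.

£41,031.70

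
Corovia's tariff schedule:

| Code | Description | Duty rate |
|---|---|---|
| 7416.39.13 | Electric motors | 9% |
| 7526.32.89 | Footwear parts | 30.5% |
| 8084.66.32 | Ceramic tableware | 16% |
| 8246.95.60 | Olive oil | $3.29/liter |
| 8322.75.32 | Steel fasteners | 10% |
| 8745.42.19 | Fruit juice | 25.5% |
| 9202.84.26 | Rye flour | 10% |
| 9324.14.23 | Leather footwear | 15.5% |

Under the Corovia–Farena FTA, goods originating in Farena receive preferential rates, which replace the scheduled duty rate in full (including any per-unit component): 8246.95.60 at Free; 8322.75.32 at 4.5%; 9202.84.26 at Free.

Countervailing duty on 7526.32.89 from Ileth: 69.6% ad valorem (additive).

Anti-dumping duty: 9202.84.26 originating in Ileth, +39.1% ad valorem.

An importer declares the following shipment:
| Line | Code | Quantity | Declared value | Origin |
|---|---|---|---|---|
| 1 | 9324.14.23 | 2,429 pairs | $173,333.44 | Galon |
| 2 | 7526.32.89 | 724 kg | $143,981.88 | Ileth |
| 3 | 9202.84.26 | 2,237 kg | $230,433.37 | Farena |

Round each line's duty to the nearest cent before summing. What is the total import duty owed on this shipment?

Line 1 (9324.14.23, Galon, 2,429 pairs, $173,333.44):
Base rate for 9324.14.23 is 15.5%.
Duty = $173,333.44 × 15.5% = $26,866.68.
Line 2 (7526.32.89, Ileth, 724 kg, $143,981.88):
Base rate for 7526.32.89 is 30.5%.
Additional duty on 7526.32.89 from Ileth: +69.6%. Applied ad valorem rate: 30.5% + 69.6% = 100.1%.
Duty = $143,981.88 × 100.1% = $144,125.86.
Line 3 (9202.84.26, Farena, 2,237 kg, $230,433.37):
Base rate for 9202.84.26 is 10%.
Origin Farena qualifies under the Corovia–Farena agreement and 9202.84.26 is covered: preferential rate Free applies instead.
The additional-duty order on 9202.84.26 targets Ileth, not Farena; it does not apply.
Duty = $230,433.37 × 0% = $0.00.
Total = $26,866.68 + $144,125.86 + $0.00 = $170,992.54.

$170,992.54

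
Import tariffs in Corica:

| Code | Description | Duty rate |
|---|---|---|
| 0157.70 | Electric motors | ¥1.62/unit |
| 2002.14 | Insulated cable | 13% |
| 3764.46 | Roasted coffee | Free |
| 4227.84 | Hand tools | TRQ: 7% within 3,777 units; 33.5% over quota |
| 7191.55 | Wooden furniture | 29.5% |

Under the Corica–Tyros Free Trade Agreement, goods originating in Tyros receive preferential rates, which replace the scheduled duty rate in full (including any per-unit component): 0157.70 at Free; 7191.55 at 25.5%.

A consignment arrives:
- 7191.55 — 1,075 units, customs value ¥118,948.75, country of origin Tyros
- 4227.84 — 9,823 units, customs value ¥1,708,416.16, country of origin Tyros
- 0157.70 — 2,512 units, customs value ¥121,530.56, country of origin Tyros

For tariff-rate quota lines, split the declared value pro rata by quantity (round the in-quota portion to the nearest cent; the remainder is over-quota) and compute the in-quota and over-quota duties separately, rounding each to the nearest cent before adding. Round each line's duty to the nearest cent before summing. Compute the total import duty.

Line 1 (7191.55, Tyros, 1,075 units, ¥118,948.75):
Base rate for 7191.55 is 29.5%.
Origin Tyros qualifies under the Corica–Tyros agreement and 7191.55 is covered: preferential rate 25.5% applies instead.
Duty = ¥118,948.75 × 25.5% = ¥30,331.93.
Line 2 (4227.84, Tyros, 9,823 units, ¥1,708,416.16):
Code 4227.84 is under a tariff-rate quota (threshold 3,777 units). In-quota: 3,777 units at 7%; over-quota: 6,046 units at 33.5%.
Pro-rata value split: in-quota = ¥1,708,416.16 × 3,777/9,823 = ¥656,895.84; over-quota = ¥1,708,416.16 − ¥656,895.84 = ¥1,051,520.32.
In-quota duty = ¥656,895.84 × 7% = ¥45,982.71. Over-quota duty = ¥1,051,520.32 × 33.5% = ¥352,259.31.
Line duty = ¥45,982.71 + ¥352,259.31 = ¥398,242.02.
Line 3 (0157.70, Tyros, 2,512 units, ¥121,530.56):
Base rate for 0157.70 is ¥1.62/unit.
Origin Tyros qualifies under the Corica–Tyros agreement and 0157.70 is covered: preferential rate Free applies instead.
Duty = ¥121,530.56 × 0% = ¥0.00.
Total = ¥30,331.93 + ¥398,242.02 + ¥0.00 = ¥428,573.95.

¥428,573.95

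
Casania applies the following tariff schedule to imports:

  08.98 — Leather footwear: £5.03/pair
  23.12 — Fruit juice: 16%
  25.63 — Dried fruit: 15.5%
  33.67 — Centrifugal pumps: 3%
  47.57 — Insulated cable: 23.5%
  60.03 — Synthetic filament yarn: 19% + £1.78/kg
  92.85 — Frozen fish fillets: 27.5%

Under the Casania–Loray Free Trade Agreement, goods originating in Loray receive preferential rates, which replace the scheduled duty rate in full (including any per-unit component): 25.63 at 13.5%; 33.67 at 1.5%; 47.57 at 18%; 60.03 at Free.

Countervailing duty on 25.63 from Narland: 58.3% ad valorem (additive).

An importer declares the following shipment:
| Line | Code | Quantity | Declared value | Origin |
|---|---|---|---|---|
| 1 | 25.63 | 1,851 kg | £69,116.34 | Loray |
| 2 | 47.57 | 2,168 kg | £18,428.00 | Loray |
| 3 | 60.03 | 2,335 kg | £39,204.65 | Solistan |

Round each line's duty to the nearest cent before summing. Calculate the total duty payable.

Line 1 (25.63, Loray, 1,851 kg, £69,116.34):
Base rate for 25.63 is 15.5%.
Origin Loray qualifies under the Casania–Loray agreement and 25.63 is covered: preferential rate 13.5% applies instead.
The additional-duty order on 25.63 targets Narland, not Loray; it does not apply.
Duty = £69,116.34 × 13.5% = £9,330.71.
Line 2 (47.57, Loray, 2,168 kg, £18,428.00):
Base rate for 47.57 is 23.5%.
Origin Loray qualifies under the Casania–Loray agreement and 47.57 is covered: preferential rate 18% applies instead.
Duty = £18,428.00 × 18% = £3,317.04.
Line 3 (60.03, Solistan, 2,335 kg, £39,204.65):
Base rate for 60.03 is 19% + £1.78/kg.
60.03 has an FTA preferential rate, but origin Solistan is not Loray; base rate stands.
Duty = £39,204.65 × 19% + 2,335 × £1.78 = £11,605.18.
Total = £9,330.71 + £3,317.04 + £11,605.18 = £24,252.93.

£24,252.93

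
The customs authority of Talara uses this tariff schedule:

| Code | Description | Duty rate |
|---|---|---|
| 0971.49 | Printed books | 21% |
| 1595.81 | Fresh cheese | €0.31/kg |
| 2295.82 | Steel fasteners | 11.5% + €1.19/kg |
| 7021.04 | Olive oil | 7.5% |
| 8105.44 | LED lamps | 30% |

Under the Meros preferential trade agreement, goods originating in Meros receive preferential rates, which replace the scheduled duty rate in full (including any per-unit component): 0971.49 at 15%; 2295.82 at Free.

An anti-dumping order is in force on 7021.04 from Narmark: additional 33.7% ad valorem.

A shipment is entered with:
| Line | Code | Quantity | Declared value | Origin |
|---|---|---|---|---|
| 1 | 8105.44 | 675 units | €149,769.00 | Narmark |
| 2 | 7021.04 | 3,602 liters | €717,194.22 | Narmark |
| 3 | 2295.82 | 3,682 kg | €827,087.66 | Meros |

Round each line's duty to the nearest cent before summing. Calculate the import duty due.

€340,414.72

Line 1 (8105.44, Narmark, 675 units, €149,769.00):
Base rate for 8105.44 is 30%.
Duty = €149,769.00 × 30% = €44,930.70.
Line 2 (7021.04, Narmark, 3,602 liters, €717,194.22):
Base rate for 7021.04 is 7.5%.
Additional duty on 7021.04 from Narmark: +33.7%. Applied ad valorem rate: 7.5% + 33.7% = 41.2%.
Duty = €717,194.22 × 41.2% = €295,484.02.
Line 3 (2295.82, Meros, 3,682 kg, €827,087.66):
Base rate for 2295.82 is 11.5% + €1.19/kg.
Origin Meros qualifies under the Talara–Meros agreement and 2295.82 is covered: preferential rate Free applies instead.
Duty = €827,087.66 × 0% = €0.00.
Total = €44,930.70 + €295,484.02 + €0.00 = €340,414.72.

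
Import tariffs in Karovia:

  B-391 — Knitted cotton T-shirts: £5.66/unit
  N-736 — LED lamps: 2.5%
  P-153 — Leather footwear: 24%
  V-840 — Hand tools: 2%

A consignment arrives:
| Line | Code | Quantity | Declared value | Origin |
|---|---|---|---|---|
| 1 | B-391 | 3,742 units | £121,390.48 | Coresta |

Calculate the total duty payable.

Line 1 (B-391, Coresta, 3,742 units, £121,390.48):
Base rate for B-391 is £5.66/unit.
Duty = 3,742 × £5.66 = £21,179.72.

£21,179.72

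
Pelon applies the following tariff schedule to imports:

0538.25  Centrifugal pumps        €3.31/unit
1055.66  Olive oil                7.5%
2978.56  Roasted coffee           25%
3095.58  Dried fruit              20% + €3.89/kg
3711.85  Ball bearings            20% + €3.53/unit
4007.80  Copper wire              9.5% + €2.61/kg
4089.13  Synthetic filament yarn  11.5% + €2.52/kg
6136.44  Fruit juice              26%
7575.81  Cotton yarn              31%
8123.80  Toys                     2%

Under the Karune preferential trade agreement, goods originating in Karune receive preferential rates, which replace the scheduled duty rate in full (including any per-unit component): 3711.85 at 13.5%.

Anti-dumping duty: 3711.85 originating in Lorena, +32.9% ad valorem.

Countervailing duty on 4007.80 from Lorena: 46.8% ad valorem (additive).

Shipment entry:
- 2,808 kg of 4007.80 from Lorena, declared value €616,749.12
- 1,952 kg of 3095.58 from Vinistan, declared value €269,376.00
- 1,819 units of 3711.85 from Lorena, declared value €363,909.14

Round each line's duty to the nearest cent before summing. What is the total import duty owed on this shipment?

Line 1 (4007.80, Lorena, 2,808 kg, €616,749.12):
Base rate for 4007.80 is 9.5% + €2.61/kg.
Additional duty on 4007.80 from Lorena: +46.8%. Applied ad valorem rate: 9.5% + 46.8% = 56.3%.
Duty = €616,749.12 × 56.3% + 2,808 × €2.61 = €354,558.63.
Line 2 (3095.58, Vinistan, 1,952 kg, €269,376.00):
Base rate for 3095.58 is 20% + €3.89/kg.
Duty = €269,376.00 × 20% + 1,952 × €3.89 = €61,468.48.
Line 3 (3711.85, Lorena, 1,819 units, €363,909.14):
Base rate for 3711.85 is 20% + €3.53/unit.
3711.85 has an FTA preferential rate, but origin Lorena is not Karune; base rate stands.
Additional duty on 3711.85 from Lorena: +32.9%. Applied ad valorem rate: 20% + 32.9% = 52.9%.
Duty = €363,909.14 × 52.9% + 1,819 × €3.53 = €198,929.01.
Total = €354,558.63 + €61,468.48 + €198,929.01 = €614,956.12.

€614,956.12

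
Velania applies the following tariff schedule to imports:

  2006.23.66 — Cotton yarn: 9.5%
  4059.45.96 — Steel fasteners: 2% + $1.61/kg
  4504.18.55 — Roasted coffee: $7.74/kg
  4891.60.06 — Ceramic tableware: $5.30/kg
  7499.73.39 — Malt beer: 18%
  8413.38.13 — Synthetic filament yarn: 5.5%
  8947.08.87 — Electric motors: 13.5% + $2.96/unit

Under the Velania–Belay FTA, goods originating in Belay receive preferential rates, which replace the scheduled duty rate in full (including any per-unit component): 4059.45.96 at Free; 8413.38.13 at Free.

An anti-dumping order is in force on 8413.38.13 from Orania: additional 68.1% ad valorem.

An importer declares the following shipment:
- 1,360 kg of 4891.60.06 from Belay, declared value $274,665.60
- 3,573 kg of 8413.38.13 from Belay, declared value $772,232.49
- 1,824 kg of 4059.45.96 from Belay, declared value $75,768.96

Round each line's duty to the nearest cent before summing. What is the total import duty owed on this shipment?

Line 1 (4891.60.06, Belay, 1,360 kg, $274,665.60):
Base rate for 4891.60.06 is $5.30/kg.
Origin Belay is the FTA partner but 4891.60.06 is not on the preference list; base rate stands.
Duty = 1,360 × $5.30 = $7,208.00.
Line 2 (8413.38.13, Belay, 3,573 kg, $772,232.49):
Base rate for 8413.38.13 is 5.5%.
Origin Belay qualifies under the Velania–Belay agreement and 8413.38.13 is covered: preferential rate Free applies instead.
The additional-duty order on 8413.38.13 targets Orania, not Belay; it does not apply.
Duty = $772,232.49 × 0% = $0.00.
Line 3 (4059.45.96, Belay, 1,824 kg, $75,768.96):
Base rate for 4059.45.96 is 2% + $1.61/kg.
Origin Belay qualifies under the Velania–Belay agreement and 4059.45.96 is covered: preferential rate Free applies instead.
Duty = $75,768.96 × 0% = $0.00.
Total = $7,208.00 + $0.00 + $0.00 = $7,208.00.

$7,208.00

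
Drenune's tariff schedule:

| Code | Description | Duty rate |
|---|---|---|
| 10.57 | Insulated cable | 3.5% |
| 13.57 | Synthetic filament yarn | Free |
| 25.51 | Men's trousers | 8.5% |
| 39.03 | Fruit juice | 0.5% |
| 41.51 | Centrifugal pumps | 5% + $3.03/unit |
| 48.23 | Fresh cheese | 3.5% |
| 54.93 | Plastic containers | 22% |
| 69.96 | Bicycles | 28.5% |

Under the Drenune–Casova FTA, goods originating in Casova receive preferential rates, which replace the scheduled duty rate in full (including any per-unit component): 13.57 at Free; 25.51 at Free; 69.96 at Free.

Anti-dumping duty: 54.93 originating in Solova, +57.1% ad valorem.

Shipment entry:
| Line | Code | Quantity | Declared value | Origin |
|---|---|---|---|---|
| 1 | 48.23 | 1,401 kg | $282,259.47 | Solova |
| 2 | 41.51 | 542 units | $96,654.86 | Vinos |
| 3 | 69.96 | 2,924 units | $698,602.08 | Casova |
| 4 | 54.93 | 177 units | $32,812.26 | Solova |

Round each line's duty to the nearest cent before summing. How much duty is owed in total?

Line 1 (48.23, Solova, 1,401 kg, $282,259.47):
Base rate for 48.23 is 3.5%.
Duty = $282,259.47 × 3.5% = $9,879.08.
Line 2 (41.51, Vinos, 542 units, $96,654.86):
Base rate for 41.51 is 5% + $3.03/unit.
Duty = $96,654.86 × 5% + 542 × $3.03 = $6,475.00.
Line 3 (69.96, Casova, 2,924 units, $698,602.08):
Base rate for 69.96 is 28.5%.
Origin Casova qualifies under the Drenune–Casova agreement and 69.96 is covered: preferential rate Free applies instead.
Duty = $698,602.08 × 0% = $0.00.
Line 4 (54.93, Solova, 177 units, $32,812.26):
Base rate for 54.93 is 22%.
Additional duty on 54.93 from Solova: +57.1%. Applied ad valorem rate: 22% + 57.1% = 79.1%.
Duty = $32,812.26 × 79.1% = $25,954.50.
Total = $9,879.08 + $6,475.00 + $0.00 + $25,954.50 = $42,308.58.

$42,308.58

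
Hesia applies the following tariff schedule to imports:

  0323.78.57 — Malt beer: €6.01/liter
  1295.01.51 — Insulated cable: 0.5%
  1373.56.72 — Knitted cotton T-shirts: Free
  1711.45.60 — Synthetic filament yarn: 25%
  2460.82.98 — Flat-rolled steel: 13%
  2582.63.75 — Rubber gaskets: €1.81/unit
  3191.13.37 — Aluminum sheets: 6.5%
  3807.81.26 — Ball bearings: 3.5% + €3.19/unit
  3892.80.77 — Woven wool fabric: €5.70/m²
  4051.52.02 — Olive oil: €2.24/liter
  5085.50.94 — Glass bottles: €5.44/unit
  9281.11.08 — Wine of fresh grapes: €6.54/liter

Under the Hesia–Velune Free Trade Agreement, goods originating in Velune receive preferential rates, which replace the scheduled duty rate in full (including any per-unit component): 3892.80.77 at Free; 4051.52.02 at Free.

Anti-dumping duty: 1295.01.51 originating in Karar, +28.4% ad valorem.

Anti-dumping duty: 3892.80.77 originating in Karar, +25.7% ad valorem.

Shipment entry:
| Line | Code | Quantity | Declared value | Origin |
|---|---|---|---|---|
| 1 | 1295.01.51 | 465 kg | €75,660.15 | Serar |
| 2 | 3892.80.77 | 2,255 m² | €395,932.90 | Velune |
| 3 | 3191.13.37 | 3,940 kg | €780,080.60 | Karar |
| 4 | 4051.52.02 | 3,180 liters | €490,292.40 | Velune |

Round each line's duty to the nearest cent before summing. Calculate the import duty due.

€51,083.54

Line 1 (1295.01.51, Serar, 465 kg, €75,660.15):
Base rate for 1295.01.51 is 0.5%.
The additional-duty order on 1295.01.51 targets Karar, not Serar; it does not apply.
Duty = €75,660.15 × 0.5% = €378.30.
Line 2 (3892.80.77, Velune, 2,255 m², €395,932.90):
Base rate for 3892.80.77 is €5.70/m².
Origin Velune qualifies under the Hesia–Velune agreement and 3892.80.77 is covered: preferential rate Free applies instead.
The additional-duty order on 3892.80.77 targets Karar, not Velune; it does not apply.
Duty = €395,932.90 × 0% = €0.00.
Line 3 (3191.13.37, Karar, 3,940 kg, €780,080.60):
Base rate for 3191.13.37 is 6.5%.
Duty = €780,080.60 × 6.5% = €50,705.24.
Line 4 (4051.52.02, Velune, 3,180 liters, €490,292.40):
Base rate for 4051.52.02 is €2.24/liter.
Origin Velune qualifies under the Hesia–Velune agreement and 4051.52.02 is covered: preferential rate Free applies instead.
Duty = €490,292.40 × 0% = €0.00.
Total = €378.30 + €0.00 + €50,705.24 + €0.00 = €51,083.54.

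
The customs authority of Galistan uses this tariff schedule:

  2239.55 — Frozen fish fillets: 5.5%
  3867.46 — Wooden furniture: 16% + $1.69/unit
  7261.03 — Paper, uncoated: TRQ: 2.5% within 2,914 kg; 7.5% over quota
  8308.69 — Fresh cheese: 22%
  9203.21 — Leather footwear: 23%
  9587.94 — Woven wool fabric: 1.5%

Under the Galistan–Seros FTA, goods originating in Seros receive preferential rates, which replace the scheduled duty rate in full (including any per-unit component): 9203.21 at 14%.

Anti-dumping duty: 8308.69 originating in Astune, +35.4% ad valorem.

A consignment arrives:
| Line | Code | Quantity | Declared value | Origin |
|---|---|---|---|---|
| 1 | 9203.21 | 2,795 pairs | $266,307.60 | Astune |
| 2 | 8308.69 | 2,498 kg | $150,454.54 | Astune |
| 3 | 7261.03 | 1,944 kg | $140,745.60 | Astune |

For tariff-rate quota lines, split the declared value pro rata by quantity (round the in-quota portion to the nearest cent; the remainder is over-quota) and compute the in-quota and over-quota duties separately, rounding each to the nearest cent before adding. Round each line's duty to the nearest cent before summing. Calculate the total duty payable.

$151,130.30

Line 1 (9203.21, Astune, 2,795 pairs, $266,307.60):
Base rate for 9203.21 is 23%.
9203.21 has an FTA preferential rate, but origin Astune is not Seros; base rate stands.
Duty = $266,307.60 × 23% = $61,250.75.
Line 2 (8308.69, Astune, 2,498 kg, $150,454.54):
Base rate for 8308.69 is 22%.
Additional duty on 8308.69 from Astune: +35.4%. Applied ad valorem rate: 22% + 35.4% = 57.4%.
Duty = $150,454.54 × 57.4% = $86,360.91.
Line 3 (7261.03, Astune, 1,944 kg, $140,745.60):
Code 7261.03 is under a tariff-rate quota (threshold 2,914 kg). Quantity 1,944 kg is within the quota, so the in-quota rate 2.5% applies to the full value.
Duty = $140,745.60 × 2.5% = $3,518.64.
Total = $61,250.75 + $86,360.91 + $3,518.64 = $151,130.30.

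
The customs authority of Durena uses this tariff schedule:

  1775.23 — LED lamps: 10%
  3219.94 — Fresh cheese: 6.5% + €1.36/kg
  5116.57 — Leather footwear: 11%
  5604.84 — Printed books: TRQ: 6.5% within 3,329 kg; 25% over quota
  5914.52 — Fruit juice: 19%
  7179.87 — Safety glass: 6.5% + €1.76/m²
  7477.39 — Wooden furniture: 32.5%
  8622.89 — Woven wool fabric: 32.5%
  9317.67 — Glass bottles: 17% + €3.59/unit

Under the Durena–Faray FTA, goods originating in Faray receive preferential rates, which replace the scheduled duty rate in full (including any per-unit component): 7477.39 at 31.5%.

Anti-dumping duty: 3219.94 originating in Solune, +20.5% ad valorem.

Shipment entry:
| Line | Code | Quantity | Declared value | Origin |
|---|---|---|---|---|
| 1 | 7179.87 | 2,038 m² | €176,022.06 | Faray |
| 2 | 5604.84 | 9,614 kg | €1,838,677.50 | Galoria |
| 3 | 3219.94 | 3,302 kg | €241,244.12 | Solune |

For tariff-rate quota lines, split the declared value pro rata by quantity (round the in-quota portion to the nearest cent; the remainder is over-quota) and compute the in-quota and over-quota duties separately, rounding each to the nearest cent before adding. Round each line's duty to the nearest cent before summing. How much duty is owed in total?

€426,540.13

Line 1 (7179.87, Faray, 2,038 m², €176,022.06):
Base rate for 7179.87 is 6.5% + €1.76/m².
Origin Faray is the FTA partner but 7179.87 is not on the preference list; base rate stands.
Duty = €176,022.06 × 6.5% + 2,038 × €1.76 = €15,028.31.
Line 2 (5604.84, Galoria, 9,614 kg, €1,838,677.50):
Code 5604.84 is under a tariff-rate quota (threshold 3,329 kg). In-quota: 3,329 kg at 6.5%; over-quota: 6,285 kg at 25%.
Pro-rata value split: in-quota = €1,838,677.50 × 3,329/9,614 = €636,671.25; over-quota = €1,838,677.50 − €636,671.25 = €1,202,006.25.
In-quota duty = €636,671.25 × 6.5% = €41,383.63. Over-quota duty = €1,202,006.25 × 25% = €300,501.56.
Line duty = €41,383.63 + €300,501.56 = €341,885.19.
Line 3 (3219.94, Solune, 3,302 kg, €241,244.12):
Base rate for 3219.94 is 6.5% + €1.36/kg.
Additional duty on 3219.94 from Solune: +20.5%. Applied ad valorem rate: 6.5% + 20.5% = 27%.
Duty = €241,244.12 × 27% + 3,302 × €1.36 = €69,626.63.
Total = €15,028.31 + €341,885.19 + €69,626.63 = €426,540.13.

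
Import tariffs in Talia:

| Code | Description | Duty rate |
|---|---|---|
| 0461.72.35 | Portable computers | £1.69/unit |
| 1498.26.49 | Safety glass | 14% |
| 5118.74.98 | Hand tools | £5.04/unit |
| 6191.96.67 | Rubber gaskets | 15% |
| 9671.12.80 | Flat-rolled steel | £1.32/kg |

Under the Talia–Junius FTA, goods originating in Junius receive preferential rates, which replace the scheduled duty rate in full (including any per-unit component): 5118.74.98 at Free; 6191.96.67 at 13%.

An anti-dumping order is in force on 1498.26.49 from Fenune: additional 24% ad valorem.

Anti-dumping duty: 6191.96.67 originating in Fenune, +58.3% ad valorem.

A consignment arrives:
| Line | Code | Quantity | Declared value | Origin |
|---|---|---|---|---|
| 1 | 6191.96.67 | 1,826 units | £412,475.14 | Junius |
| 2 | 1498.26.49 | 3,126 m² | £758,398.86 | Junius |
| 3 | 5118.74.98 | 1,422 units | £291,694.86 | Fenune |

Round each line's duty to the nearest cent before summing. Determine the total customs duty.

Line 1 (6191.96.67, Junius, 1,826 units, £412,475.14):
Base rate for 6191.96.67 is 15%.
Origin Junius qualifies under the Talia–Junius agreement and 6191.96.67 is covered: preferential rate 13% applies instead.
The additional-duty order on 6191.96.67 targets Fenune, not Junius; it does not apply.
Duty = £412,475.14 × 13% = £53,621.77.
Line 2 (1498.26.49, Junius, 3,126 m², £758,398.86):
Base rate for 1498.26.49 is 14%.
Origin Junius is the FTA partner but 1498.26.49 is not on the preference list; base rate stands.
The additional-duty order on 1498.26.49 targets Fenune, not Junius; it does not apply.
Duty = £758,398.86 × 14% = £106,175.84.
Line 3 (5118.74.98, Fenune, 1,422 units, £291,694.86):
Base rate for 5118.74.98 is £5.04/unit.
5118.74.98 has an FTA preferential rate, but origin Fenune is not Junius; base rate stands.
Duty = 1,422 × £5.04 = £7,166.88.
Total = £53,621.77 + £106,175.84 + £7,166.88 = £166,964.49.

£166,964.49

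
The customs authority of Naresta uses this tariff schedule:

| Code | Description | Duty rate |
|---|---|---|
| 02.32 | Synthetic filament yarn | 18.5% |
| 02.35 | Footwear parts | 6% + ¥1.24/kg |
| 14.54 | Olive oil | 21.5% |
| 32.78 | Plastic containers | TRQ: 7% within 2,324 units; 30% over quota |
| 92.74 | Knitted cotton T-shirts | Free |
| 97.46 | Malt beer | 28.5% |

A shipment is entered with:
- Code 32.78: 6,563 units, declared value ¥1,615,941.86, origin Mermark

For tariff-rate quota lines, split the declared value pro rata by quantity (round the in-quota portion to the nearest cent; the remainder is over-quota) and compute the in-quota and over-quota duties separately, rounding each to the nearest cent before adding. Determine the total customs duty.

Line 1 (32.78, Mermark, 6,563 units, ¥1,615,941.86):
Code 32.78 is under a tariff-rate quota (threshold 2,324 units). In-quota: 2,324 units at 7%; over-quota: 4,239 units at 30%.
Pro-rata value split: in-quota = ¥1,615,941.86 × 2,324/6,563 = ¥572,215.28; over-quota = ¥1,615,941.86 − ¥572,215.28 = ¥1,043,726.58.
In-quota duty = ¥572,215.28 × 7% = ¥40,055.07. Over-quota duty = ¥1,043,726.58 × 30% = ¥313,117.97.
Line duty = ¥40,055.07 + ¥313,117.97 = ¥353,173.04.

¥353,173.04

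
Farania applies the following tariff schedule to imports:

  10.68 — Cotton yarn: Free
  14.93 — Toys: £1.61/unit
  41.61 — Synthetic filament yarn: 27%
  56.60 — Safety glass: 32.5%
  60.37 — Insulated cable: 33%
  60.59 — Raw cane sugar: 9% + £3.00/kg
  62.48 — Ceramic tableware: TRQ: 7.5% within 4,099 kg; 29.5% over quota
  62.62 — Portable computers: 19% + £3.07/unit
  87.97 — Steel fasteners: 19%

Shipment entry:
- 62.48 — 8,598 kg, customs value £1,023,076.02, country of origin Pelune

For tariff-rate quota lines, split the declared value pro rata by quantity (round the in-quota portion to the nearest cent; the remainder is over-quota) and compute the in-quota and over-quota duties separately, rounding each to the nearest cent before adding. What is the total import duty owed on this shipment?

Line 1 (62.48, Pelune, 8,598 kg, £1,023,076.02):
Code 62.48 is under a tariff-rate quota (threshold 4,099 kg). In-quota: 4,099 kg at 7.5%; over-quota: 4,499 kg at 29.5%.
Pro-rata value split: in-quota = £1,023,076.02 × 4,099/8,598 = £487,740.01; over-quota = £1,023,076.02 − £487,740.01 = £535,336.01.
In-quota duty = £487,740.01 × 7.5% = £36,580.50. Over-quota duty = £535,336.01 × 29.5% = £157,924.12.
Line duty = £36,580.50 + £157,924.12 = £194,504.62.

£194,504.62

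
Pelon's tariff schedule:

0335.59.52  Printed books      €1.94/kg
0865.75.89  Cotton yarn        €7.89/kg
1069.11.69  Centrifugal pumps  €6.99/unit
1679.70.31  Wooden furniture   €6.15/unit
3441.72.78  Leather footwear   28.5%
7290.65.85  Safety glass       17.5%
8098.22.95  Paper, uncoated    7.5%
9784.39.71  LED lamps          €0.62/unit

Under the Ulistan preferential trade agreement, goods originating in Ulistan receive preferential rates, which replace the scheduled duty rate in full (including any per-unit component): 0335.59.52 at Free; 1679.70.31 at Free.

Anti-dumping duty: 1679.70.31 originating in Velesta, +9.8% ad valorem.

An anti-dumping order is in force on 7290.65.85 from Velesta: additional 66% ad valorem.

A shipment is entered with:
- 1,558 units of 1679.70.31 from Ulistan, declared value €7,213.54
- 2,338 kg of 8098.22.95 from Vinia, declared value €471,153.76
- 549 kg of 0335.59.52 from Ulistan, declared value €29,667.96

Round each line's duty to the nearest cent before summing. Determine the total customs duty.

€35,336.53

Line 1 (1679.70.31, Ulistan, 1,558 units, €7,213.54):
Base rate for 1679.70.31 is €6.15/unit.
Origin Ulistan qualifies under the Pelon–Ulistan agreement and 1679.70.31 is covered: preferential rate Free applies instead.
The additional-duty order on 1679.70.31 targets Velesta, not Ulistan; it does not apply.
Duty = €7,213.54 × 0% = €0.00.
Line 2 (8098.22.95, Vinia, 2,338 kg, €471,153.76):
Base rate for 8098.22.95 is 7.5%.
Duty = €471,153.76 × 7.5% = €35,336.53.
Line 3 (0335.59.52, Ulistan, 549 kg, €29,667.96):
Base rate for 0335.59.52 is €1.94/kg.
Origin Ulistan qualifies under the Pelon–Ulistan agreement and 0335.59.52 is covered: preferential rate Free applies instead.
Duty = €29,667.96 × 0% = €0.00.
Total = €0.00 + €35,336.53 + €0.00 = €35,336.53.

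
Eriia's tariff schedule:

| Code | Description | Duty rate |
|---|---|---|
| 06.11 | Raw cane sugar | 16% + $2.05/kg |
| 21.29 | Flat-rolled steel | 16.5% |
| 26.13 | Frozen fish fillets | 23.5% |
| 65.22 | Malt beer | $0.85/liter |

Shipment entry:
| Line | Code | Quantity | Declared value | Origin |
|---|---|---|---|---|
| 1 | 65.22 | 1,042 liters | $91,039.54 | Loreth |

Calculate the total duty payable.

$885.70

Line 1 (65.22, Loreth, 1,042 liters, $91,039.54):
Base rate for 65.22 is $0.85/liter.
Duty = 1,042 × $0.85 = $885.70.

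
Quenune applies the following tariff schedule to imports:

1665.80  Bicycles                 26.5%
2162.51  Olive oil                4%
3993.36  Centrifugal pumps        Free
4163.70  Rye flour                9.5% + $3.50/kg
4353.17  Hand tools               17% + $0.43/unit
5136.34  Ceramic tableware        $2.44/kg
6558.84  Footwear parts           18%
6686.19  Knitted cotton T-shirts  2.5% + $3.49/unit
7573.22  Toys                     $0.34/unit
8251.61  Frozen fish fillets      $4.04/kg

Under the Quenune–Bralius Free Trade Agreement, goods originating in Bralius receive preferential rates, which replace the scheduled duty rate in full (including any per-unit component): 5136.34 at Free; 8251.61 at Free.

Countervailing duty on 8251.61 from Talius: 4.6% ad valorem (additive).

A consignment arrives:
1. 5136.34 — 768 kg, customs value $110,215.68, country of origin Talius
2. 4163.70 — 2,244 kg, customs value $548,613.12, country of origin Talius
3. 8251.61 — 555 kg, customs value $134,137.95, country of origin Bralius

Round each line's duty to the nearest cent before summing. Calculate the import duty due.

$61,846.17

Line 1 (5136.34, Talius, 768 kg, $110,215.68):
Base rate for 5136.34 is $2.44/kg.
5136.34 has an FTA preferential rate, but origin Talius is not Bralius; base rate stands.
Duty = 768 × $2.44 = $1,873.92.
Line 2 (4163.70, Talius, 2,244 kg, $548,613.12):
Base rate for 4163.70 is 9.5% + $3.50/kg.
Duty = $548,613.12 × 9.5% + 2,244 × $3.50 = $59,972.25.
Line 3 (8251.61, Bralius, 555 kg, $134,137.95):
Base rate for 8251.61 is $4.04/kg.
Origin Bralius qualifies under the Quenune–Bralius agreement and 8251.61 is covered: preferential rate Free applies instead.
The additional-duty order on 8251.61 targets Talius, not Bralius; it does not apply.
Duty = $134,137.95 × 0% = $0.00.
Total = $1,873.92 + $59,972.25 + $0.00 = $61,846.17.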